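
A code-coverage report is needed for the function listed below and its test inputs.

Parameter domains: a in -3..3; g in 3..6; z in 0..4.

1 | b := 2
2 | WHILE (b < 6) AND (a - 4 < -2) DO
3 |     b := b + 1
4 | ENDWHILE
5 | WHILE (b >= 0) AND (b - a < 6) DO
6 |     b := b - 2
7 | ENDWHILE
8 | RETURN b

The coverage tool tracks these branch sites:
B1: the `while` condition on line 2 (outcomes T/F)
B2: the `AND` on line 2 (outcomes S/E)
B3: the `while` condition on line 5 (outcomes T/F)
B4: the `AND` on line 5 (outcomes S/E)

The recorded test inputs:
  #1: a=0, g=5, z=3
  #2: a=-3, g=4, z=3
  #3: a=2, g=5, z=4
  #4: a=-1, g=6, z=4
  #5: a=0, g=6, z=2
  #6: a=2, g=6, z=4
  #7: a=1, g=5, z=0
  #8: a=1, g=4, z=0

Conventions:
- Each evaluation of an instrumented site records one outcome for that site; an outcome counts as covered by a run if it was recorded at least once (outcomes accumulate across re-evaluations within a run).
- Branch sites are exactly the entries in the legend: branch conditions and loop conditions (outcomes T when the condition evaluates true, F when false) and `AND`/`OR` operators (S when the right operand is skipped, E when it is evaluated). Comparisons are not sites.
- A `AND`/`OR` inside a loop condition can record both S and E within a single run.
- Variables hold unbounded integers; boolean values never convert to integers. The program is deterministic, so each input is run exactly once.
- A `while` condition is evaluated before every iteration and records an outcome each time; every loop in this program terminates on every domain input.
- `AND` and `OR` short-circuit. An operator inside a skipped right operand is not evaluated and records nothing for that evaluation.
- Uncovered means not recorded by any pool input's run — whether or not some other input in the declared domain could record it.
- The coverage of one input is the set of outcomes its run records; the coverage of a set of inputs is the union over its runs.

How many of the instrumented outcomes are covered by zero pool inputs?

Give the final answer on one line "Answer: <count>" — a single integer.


input #1, a=0, g=5, z=3: events B2->E, B1->T, B2->E, B1->T, B2->E, B1->T, B2->E, B1->T, B2->S, B1->F, B4->E, B3->F; outcomes B1=T, B1=F, B2=S, B2=E, B3=F, B4=E
input #2, a=-3, g=4, z=3: events B2->E, B1->T, B2->E, B1->T, B2->E, B1->T, B2->E, B1->T, B2->S, B1->F, B4->E, B3->F; outcomes B1=T, B1=F, B2=S, B2=E, B3=F, B4=E
input #3, a=2, g=5, z=4: events B2->E, B1->F, B4->E, B3->T, B4->E, B3->T, B4->S, B3->F; outcomes B1=F, B2=E, B3=T, B3=F, B4=S, B4=E
input #4, a=-1, g=6, z=4: events B2->E, B1->T, B2->E, B1->T, B2->E, B1->T, B2->E, B1->T, B2->S, B1->F, B4->E, B3->F; outcomes B1=T, B1=F, B2=S, B2=E, B3=F, B4=E
input #5, a=0, g=6, z=2: events B2->E, B1->T, B2->E, B1->T, B2->E, B1->T, B2->E, B1->T, B2->S, B1->F, B4->E, B3->F; outcomes B1=T, B1=F, B2=S, B2=E, B3=F, B4=E
input #6, a=2, g=6, z=4: events B2->E, B1->F, B4->E, B3->T, B4->E, B3->T, B4->S, B3->F; outcomes B1=F, B2=E, B3=T, B3=F, B4=S, B4=E
input #7, a=1, g=5, z=0: events B2->E, B1->T, B2->E, B1->T, B2->E, B1->T, B2->E, B1->T, B2->S, B1->F, B4->E, B3->T, B4->E, B3->T, ...; outcomes B1=T, B1=F, B2=S, B2=E, B3=T, B3=F, B4=S, B4=E
input #8, a=1, g=4, z=0: events B2->E, B1->T, B2->E, B1->T, B2->E, B1->T, B2->E, B1->T, B2->S, B1->F, B4->E, B3->T, B4->E, B3->T, ...; outcomes B1=T, B1=F, B2=S, B2=E, B3=T, B3=F, B4=S, B4=E
union over the pool: B1=T, B1=F, B2=S, B2=E, B3=T, B3=F, B4=S, B4=E
uncovered (0 of 8): none
Answer: 0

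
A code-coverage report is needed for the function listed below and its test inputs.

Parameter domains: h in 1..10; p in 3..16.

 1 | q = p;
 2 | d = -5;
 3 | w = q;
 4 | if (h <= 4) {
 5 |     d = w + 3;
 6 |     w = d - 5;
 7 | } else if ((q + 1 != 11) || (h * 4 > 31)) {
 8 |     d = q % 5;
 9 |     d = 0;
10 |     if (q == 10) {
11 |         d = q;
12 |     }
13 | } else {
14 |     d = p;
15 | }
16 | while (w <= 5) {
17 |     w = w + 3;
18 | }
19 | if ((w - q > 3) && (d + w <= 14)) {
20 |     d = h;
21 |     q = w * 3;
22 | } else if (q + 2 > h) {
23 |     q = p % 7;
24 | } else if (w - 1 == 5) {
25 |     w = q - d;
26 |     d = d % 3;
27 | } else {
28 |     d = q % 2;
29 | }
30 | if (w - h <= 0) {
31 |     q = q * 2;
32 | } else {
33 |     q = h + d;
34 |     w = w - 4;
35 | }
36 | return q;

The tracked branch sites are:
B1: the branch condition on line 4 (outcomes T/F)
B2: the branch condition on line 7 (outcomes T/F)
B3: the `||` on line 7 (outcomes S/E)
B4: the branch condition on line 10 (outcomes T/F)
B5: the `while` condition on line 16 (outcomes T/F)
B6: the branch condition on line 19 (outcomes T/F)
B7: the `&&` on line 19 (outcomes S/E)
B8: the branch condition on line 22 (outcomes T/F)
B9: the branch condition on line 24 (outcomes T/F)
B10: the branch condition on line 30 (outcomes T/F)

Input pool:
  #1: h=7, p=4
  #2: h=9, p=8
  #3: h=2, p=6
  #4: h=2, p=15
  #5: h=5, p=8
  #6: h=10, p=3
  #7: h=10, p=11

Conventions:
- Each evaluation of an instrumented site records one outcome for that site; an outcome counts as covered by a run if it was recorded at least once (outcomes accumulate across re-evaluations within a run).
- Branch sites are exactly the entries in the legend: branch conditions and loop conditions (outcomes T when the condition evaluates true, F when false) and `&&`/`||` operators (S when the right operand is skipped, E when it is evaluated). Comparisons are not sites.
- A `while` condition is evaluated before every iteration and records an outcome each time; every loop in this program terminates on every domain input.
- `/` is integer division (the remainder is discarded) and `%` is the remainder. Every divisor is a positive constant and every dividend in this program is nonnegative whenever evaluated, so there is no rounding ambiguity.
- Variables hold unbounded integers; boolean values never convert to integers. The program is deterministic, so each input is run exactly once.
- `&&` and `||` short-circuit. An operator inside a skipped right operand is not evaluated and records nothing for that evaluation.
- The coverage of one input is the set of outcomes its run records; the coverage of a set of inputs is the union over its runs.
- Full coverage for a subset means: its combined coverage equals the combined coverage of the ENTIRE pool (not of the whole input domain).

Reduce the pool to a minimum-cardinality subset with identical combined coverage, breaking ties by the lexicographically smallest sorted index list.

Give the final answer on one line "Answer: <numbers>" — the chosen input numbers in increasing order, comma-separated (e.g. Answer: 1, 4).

input #1 (h=7, p=4): events B1->F, B3->S, B2->T, B4->F, B5->T, B5->F, B7->S, B6->F, B8->F, B9->F, B10->T; covers B1=F, B2=T, B3=S, B4=F, B5=T, B5=F, B6=F, B7=S, B8=F, B9=F, B10=T
input #2 (h=9, p=8): events B1->F, B3->S, B2->T, B4->F, B5->F, B7->S, B6->F, B8->T, B10->T; covers B1=F, B2=T, B3=S, B4=F, B5=F, B6=F, B7=S, B8=T, B10=T
input #3 (h=2, p=6): events B1->T, B5->T, B5->F, B7->S, B6->F, B8->T, B10->F; covers B1=T, B5=T, B5=F, B6=F, B7=S, B8=T, B10=F
input #4 (h=2, p=15): events B1->T, B5->F, B7->S, B6->F, B8->T, B10->F; covers B1=T, B5=F, B6=F, B7=S, B8=T, B10=F
input #5 (h=5, p=8): events B1->F, B3->S, B2->T, B4->F, B5->F, B7->S, B6->F, B8->T, B10->F; covers B1=F, B2=T, B3=S, B4=F, B5=F, B6=F, B7=S, B8=T, B10=F
input #6 (h=10, p=3): events B1->F, B3->S, B2->T, B4->F, B5->T, B5->F, B7->S, B6->F, B8->F, B9->T, B10->T; covers B1=F, B2=T, B3=S, B4=F, B5=T, B5=F, B6=F, B7=S, B8=F, B9=T, B10=T
input #7 (h=10, p=11): events B1->F, B3->S, B2->T, B4->F, B5->F, B7->S, B6->F, B8->T, B10->F; covers B1=F, B2=T, B3=S, B4=F, B5=F, B6=F, B7=S, B8=T, B10=F
pool-wide coverage (15 outcomes): B1=T, B1=F, B2=T, B3=S, B4=F, B5=T, B5=F, B6=F, B7=S, B8=T, B8=F, B9=T, B9=F, B10=T, B10=F
size 1 is not enough: best union over all size-1 subsets is 11/15
size 2 is not enough: best union over all size-2 subsets is 14/15
size 3: inputs {1, 3, 6} cover all 15 outcomes, and no lexicographically smaller subset of this size does

Answer: 1, 3, 6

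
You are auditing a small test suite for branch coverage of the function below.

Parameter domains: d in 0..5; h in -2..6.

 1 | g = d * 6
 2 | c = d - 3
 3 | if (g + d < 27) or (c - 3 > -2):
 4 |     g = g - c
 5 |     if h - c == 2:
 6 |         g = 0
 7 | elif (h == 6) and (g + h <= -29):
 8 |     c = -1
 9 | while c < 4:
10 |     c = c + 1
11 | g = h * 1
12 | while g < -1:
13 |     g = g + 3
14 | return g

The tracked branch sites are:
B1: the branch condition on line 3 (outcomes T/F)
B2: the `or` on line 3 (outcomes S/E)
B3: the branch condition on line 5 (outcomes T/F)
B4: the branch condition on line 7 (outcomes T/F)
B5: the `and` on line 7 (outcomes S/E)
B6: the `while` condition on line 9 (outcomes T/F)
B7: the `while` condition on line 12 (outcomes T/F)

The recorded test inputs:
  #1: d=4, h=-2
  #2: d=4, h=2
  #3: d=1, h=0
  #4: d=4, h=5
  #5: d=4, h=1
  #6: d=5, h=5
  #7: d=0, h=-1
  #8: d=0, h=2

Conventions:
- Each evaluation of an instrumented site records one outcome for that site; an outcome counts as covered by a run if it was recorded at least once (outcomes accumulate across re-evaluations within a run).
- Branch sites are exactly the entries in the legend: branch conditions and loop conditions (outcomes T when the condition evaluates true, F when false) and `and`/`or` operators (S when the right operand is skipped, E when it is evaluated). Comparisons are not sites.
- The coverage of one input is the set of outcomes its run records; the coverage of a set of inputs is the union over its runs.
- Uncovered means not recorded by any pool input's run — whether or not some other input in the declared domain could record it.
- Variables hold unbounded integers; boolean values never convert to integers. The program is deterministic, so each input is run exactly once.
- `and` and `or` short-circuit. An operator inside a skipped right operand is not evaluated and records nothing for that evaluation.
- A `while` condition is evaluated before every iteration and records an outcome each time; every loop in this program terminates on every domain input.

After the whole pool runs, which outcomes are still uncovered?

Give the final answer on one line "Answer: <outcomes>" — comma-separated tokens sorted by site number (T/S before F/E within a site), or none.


input #1, d=4, h=-2: outcomes B1=F, B2=E, B4=F, B5=S, B6=T, B6=F, B7=T, B7=F
input #2, d=4, h=2: outcomes B1=F, B2=E, B4=F, B5=S, B6=T, B6=F, B7=F
input #3, d=1, h=0: outcomes B1=T, B2=S, B3=T, B6=T, B6=F, B7=F
input #4, d=4, h=5: outcomes B1=F, B2=E, B4=F, B5=S, B6=T, B6=F, B7=F
input #5, d=4, h=1: outcomes B1=F, B2=E, B4=F, B5=S, B6=T, B6=F, B7=F
input #6, d=5, h=5: outcomes B1=T, B2=E, B3=F, B6=T, B6=F, B7=F
input #7, d=0, h=-1: outcomes B1=T, B2=S, B3=T, B6=T, B6=F, B7=F
input #8, d=0, h=2: outcomes B1=T, B2=S, B3=F, B6=T, B6=F, B7=F
union over the pool: B1=T, B1=F, B2=S, B2=E, B3=T, B3=F, B4=F, B5=S, B6=T, B6=F, B7=T, B7=F
uncovered (2 of 14): B4=T, B5=E
Answer: B4=T, B5=E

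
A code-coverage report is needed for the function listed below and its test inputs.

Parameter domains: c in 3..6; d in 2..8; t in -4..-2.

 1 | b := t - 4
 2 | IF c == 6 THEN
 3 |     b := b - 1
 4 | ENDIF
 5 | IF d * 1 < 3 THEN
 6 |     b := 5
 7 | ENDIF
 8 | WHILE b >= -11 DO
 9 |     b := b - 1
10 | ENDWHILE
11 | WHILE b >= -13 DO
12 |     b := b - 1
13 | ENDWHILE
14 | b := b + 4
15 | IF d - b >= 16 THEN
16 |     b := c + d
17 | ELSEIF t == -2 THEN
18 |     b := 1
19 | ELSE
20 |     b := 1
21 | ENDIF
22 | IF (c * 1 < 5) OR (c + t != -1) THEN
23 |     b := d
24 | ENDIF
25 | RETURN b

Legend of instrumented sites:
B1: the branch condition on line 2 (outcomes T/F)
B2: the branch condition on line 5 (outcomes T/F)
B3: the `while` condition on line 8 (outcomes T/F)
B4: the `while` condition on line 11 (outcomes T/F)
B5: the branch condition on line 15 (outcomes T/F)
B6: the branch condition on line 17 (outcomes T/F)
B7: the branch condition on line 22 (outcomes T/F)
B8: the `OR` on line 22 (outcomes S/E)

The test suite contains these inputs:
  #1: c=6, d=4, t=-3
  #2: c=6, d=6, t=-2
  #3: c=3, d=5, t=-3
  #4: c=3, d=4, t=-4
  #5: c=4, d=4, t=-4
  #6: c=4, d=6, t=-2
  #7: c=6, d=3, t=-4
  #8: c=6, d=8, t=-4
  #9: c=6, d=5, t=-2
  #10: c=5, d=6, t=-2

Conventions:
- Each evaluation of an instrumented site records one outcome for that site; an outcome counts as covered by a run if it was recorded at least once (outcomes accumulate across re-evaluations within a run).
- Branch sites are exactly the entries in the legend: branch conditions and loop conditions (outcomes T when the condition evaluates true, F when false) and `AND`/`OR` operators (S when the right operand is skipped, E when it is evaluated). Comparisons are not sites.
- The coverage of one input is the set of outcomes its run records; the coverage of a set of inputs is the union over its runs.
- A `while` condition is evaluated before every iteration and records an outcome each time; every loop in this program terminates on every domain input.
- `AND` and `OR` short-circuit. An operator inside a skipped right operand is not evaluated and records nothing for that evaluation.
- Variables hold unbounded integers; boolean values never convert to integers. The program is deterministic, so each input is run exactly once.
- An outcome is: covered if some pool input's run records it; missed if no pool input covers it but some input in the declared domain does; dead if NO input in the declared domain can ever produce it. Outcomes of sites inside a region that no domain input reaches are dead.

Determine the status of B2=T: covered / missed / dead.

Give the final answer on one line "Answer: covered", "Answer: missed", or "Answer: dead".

no pool input records B2=T
but domain input (c=3, d=2, t=-4) does record it -> reachable, so missed

Answer: missed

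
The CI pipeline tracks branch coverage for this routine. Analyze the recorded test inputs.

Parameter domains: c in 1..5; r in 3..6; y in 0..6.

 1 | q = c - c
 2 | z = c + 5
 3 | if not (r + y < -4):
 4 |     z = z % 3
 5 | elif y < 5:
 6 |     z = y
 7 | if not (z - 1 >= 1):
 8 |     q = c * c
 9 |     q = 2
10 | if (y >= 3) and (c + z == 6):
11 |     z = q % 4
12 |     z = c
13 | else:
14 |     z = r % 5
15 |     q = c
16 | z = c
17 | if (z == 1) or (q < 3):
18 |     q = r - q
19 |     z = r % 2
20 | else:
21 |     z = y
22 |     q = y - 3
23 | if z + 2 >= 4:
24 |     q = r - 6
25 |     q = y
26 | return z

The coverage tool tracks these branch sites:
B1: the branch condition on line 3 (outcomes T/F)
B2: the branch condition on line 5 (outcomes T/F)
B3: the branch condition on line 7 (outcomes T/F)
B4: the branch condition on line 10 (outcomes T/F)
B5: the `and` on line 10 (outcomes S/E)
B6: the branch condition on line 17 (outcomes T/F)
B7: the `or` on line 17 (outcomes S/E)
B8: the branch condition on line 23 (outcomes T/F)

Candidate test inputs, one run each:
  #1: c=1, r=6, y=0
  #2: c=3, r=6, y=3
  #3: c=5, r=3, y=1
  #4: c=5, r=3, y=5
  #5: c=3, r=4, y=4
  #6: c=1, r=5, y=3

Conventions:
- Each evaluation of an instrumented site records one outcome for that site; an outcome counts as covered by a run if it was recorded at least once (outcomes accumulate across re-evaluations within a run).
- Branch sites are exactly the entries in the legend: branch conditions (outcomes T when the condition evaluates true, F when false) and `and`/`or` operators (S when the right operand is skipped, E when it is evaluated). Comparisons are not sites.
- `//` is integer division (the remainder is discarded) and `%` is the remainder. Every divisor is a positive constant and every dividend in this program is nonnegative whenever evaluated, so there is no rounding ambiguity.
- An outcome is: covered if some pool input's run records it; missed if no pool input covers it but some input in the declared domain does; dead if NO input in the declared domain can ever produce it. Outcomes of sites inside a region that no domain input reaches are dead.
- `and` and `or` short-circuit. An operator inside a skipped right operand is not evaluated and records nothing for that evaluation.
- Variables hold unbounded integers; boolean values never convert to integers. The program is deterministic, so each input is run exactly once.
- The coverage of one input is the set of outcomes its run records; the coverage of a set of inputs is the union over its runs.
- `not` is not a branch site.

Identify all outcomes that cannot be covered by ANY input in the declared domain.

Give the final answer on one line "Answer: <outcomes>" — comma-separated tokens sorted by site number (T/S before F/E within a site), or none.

exhaustive pass over the 140-input domain:
  B1=F: no domain input ever produces it -> dead
  B2=T: no domain input ever produces it -> dead
  B2=F: no domain input ever produces it -> dead
  reachable outcomes have witnesses, e.g. B1=T (e.g. c=1, r=3, y=0), B3=T (e.g. c=1, r=3, y=0), B3=F (e.g. c=3, r=3, y=0), B4=T (e.g. c=5, r=3, y=3)

Answer: B1=F, B2=T, B2=F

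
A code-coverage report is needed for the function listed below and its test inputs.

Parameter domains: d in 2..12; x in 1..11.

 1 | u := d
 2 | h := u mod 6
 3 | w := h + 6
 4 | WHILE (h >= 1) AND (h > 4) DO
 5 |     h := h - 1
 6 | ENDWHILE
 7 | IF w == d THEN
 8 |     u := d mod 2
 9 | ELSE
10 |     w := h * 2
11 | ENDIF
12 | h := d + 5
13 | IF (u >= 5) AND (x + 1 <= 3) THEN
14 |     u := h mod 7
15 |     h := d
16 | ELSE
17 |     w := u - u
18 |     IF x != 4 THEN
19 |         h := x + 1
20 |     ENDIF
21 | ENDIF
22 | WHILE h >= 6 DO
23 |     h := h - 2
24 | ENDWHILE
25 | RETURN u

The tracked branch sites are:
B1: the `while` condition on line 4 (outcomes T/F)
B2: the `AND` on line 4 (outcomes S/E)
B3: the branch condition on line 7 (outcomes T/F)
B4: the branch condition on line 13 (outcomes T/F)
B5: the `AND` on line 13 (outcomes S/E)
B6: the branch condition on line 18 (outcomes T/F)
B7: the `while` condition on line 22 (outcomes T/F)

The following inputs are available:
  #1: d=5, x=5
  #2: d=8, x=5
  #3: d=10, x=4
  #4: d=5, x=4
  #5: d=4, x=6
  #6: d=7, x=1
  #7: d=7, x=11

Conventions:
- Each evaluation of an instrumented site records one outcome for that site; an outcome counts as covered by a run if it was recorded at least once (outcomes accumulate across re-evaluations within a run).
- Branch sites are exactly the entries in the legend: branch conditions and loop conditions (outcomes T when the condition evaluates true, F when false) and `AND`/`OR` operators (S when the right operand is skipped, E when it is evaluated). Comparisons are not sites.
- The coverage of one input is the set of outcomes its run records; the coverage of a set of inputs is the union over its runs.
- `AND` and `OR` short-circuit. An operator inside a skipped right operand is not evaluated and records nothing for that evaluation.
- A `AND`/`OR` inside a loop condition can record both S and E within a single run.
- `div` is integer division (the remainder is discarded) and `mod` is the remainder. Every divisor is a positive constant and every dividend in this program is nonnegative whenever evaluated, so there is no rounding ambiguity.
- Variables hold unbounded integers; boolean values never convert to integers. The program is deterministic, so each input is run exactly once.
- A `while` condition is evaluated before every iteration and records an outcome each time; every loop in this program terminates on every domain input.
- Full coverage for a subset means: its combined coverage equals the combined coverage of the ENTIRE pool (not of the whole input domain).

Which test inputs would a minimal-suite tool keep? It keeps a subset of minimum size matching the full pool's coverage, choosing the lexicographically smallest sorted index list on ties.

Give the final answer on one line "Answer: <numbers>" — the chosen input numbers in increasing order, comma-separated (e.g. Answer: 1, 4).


#1 (d=5, x=5) -> covered: B1=T, B1=F, B2=E, B3=F, B4=F, B5=E, B6=T, B7=T, B7=F
#2 (d=8, x=5) -> covered: B1=F, B2=E, B3=T, B4=F, B5=S, B6=T, B7=T, B7=F
#3 (d=10, x=4) -> covered: B1=F, B2=E, B3=T, B4=F, B5=S, B6=F, B7=T, B7=F
#4 (d=5, x=4) -> covered: B1=T, B1=F, B2=E, B3=F, B4=F, B5=E, B6=F, B7=T, B7=F
#5 (d=4, x=6) -> covered: B1=F, B2=E, B3=F, B4=F, B5=S, B6=T, B7=T, B7=F
#6 (d=7, x=1) -> covered: B1=F, B2=E, B3=T, B4=F, B5=S, B6=T, B7=F
#7 (d=7, x=11) -> covered: B1=F, B2=E, B3=T, B4=F, B5=S, B6=T, B7=T, B7=F
together the pool reaches 12 outcomes: B1=T, B1=F, B2=E, B3=T, B3=F, B4=F, B5=S, B5=E, B6=T, B6=F, B7=T, B7=F
checked all size-1 subsets: none covers 12 outcomes (max 9/12)
inputs {1, 3} (size 2) cover everything; no size-2 subset with a lexicographically smaller index list covers all 12
Answer: 1, 3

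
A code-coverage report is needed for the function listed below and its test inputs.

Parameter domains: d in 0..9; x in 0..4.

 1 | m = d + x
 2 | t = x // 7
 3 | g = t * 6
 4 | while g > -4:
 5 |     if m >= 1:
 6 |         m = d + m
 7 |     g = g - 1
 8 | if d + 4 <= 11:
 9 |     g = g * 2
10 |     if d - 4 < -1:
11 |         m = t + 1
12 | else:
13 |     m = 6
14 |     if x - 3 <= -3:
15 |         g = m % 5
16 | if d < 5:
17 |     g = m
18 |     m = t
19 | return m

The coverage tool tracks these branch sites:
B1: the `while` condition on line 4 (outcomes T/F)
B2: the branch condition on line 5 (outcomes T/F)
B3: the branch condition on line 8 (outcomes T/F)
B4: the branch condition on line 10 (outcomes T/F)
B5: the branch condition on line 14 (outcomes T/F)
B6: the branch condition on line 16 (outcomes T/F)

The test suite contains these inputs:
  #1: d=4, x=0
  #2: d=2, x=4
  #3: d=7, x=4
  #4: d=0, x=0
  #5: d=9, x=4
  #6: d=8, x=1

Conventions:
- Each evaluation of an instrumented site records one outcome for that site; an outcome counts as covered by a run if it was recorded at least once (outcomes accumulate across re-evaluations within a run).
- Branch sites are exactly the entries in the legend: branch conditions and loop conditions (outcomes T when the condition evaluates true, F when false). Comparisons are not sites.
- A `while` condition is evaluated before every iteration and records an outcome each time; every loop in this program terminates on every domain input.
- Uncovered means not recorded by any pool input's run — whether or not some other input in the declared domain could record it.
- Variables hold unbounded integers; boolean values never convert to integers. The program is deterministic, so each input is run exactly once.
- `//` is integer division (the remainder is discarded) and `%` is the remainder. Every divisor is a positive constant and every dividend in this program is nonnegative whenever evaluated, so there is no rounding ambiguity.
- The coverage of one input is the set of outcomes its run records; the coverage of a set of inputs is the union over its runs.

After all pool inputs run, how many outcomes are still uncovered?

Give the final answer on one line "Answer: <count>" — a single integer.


#1 (d=4, x=0) -> covered: B1=T, B1=F, B2=T, B3=T, B4=F, B6=T
#2 (d=2, x=4) -> covered: B1=T, B1=F, B2=T, B3=T, B4=T, B6=T
#3 (d=7, x=4) -> covered: B1=T, B1=F, B2=T, B3=T, B4=F, B6=F
#4 (d=0, x=0) -> covered: B1=T, B1=F, B2=F, B3=T, B4=T, B6=T
#5 (d=9, x=4) -> covered: B1=T, B1=F, B2=T, B3=F, B5=F, B6=F
#6 (d=8, x=1) -> covered: B1=T, B1=F, B2=T, B3=F, B5=F, B6=F
union over the pool: B1=T, B1=F, B2=T, B2=F, B3=T, B3=F, B4=T, B4=F, B5=F, B6=T, B6=F
uncovered (1 of 12): B5=T
Answer: 1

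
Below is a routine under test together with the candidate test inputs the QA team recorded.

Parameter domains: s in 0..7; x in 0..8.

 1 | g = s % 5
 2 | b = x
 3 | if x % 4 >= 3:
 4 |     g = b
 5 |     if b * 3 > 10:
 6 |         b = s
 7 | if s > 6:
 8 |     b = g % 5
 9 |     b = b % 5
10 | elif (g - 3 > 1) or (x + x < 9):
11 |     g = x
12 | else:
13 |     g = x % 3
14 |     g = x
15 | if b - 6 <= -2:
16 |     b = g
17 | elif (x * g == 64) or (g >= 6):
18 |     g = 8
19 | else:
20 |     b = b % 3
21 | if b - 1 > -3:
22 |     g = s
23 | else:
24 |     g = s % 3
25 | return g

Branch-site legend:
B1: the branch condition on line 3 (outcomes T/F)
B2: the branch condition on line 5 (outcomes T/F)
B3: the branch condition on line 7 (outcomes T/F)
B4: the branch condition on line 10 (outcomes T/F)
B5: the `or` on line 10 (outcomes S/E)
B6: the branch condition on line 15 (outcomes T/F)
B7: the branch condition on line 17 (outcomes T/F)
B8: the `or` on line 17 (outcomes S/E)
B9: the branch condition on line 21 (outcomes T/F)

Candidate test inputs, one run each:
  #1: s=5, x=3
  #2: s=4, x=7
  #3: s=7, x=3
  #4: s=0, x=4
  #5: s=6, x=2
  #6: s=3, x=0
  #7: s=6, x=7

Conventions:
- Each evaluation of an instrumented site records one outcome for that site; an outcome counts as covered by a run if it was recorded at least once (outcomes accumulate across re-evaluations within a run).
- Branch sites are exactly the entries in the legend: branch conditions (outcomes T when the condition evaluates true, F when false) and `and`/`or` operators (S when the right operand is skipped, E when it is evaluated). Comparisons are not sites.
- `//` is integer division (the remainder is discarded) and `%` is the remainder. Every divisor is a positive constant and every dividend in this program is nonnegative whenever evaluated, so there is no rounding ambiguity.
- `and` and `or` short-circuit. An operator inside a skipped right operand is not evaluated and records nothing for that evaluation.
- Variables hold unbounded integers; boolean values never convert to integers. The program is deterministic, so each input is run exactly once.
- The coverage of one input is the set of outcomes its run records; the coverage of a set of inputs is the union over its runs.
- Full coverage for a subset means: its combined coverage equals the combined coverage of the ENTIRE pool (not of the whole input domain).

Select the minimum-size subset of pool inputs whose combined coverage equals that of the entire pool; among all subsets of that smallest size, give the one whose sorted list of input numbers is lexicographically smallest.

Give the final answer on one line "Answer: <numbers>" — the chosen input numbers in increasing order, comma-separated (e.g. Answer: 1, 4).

run #1 (s=5, x=3) runs B1->T, B2->F, B3->F, B5->E, B4->T, B6->T, B9->T; records B1=T, B2=F, B3=F, B4=T, B5=E, B6=T, B9=T
run #2 (s=4, x=7) runs B1->T, B2->T, B3->F, B5->S, B4->T, B6->T, B9->T; records B1=T, B2=T, B3=F, B4=T, B5=S, B6=T, B9=T
run #3 (s=7, x=3) runs B1->T, B2->F, B3->T, B6->T, B9->T; records B1=T, B2=F, B3=T, B6=T, B9=T
run #4 (s=0, x=4) runs B1->F, B3->F, B5->E, B4->T, B6->T, B9->T; records B1=F, B3=F, B4=T, B5=E, B6=T, B9=T
run #5 (s=6, x=2) runs B1->F, B3->F, B5->E, B4->T, B6->T, B9->T; records B1=F, B3=F, B4=T, B5=E, B6=T, B9=T
run #6 (s=3, x=0) runs B1->F, B3->F, B5->E, B4->T, B6->T, B9->T; records B1=F, B3=F, B4=T, B5=E, B6=T, B9=T
run #7 (s=6, x=7) runs B1->T, B2->T, B3->F, B5->S, B4->T, B6->F, B8->E, B7->T, B9->T; records B1=T, B2=T, B3=F, B4=T, B5=S, B6=F, B7=T, B8=E, B9=T
together the pool reaches 14 outcomes: B1=T, B1=F, B2=T, B2=F, B3=T, B3=F, B4=T, B5=S, B5=E, B6=T, B6=F, B7=T, B8=E, B9=T
size 1 is not enough: best union over all size-1 subsets is 9/14
size 2 is not enough: best union over all size-2 subsets is 12/14
size 3: inputs {3, 4, 7} cover all 14 outcomes, and no lexicographically smaller subset of this size does

Answer: 3, 4, 7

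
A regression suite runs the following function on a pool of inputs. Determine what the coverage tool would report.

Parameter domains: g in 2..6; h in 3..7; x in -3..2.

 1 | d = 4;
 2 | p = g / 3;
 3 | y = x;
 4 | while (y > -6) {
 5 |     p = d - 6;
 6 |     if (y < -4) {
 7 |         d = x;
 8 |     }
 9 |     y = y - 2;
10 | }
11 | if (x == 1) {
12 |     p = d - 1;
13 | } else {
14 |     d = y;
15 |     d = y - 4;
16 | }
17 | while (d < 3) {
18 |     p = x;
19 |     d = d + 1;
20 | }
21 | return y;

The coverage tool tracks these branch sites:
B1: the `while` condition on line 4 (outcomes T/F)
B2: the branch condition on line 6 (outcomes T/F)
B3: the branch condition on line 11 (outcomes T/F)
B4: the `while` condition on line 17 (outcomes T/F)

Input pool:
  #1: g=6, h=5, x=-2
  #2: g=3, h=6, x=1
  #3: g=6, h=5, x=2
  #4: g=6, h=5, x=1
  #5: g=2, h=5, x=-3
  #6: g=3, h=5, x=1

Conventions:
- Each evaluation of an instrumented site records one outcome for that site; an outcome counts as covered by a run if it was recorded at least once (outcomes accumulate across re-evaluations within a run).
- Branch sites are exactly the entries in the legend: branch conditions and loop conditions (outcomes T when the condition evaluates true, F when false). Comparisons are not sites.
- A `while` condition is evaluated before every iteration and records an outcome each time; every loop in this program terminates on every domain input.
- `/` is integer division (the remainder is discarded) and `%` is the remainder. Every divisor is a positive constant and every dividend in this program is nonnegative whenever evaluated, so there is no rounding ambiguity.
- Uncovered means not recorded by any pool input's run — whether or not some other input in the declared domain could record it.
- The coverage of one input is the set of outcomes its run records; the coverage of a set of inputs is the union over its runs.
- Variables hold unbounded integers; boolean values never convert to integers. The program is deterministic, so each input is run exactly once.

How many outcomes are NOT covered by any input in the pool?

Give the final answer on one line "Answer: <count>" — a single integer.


input #1 (g=6, h=5, x=-2): events B1->T, B2->F, B1->T, B2->F, B1->F, B3->F, B4->T, B4->T, B4->T, B4->T, B4->T, B4->T, B4->T, B4->T, ...; covers B1=T, B1=F, B2=F, B3=F, B4=T, B4=F
input #2 (g=3, h=6, x=1): events B1->T, B2->F, B1->T, B2->F, B1->T, B2->F, B1->T, B2->T, B1->F, B3->T, B4->T, B4->T, B4->F; covers B1=T, B1=F, B2=T, B2=F, B3=T, B4=T, B4=F
input #3 (g=6, h=5, x=2): events B1->T, B2->F, B1->T, B2->F, B1->T, B2->F, B1->T, B2->F, B1->F, B3->F, B4->T, B4->T, B4->T, B4->T, ...; covers B1=T, B1=F, B2=F, B3=F, B4=T, B4=F
input #4 (g=6, h=5, x=1): events B1->T, B2->F, B1->T, B2->F, B1->T, B2->F, B1->T, B2->T, B1->F, B3->T, B4->T, B4->T, B4->F; covers B1=T, B1=F, B2=T, B2=F, B3=T, B4=T, B4=F
input #5 (g=2, h=5, x=-3): events B1->T, B2->F, B1->T, B2->T, B1->F, B3->F, B4->T, B4->T, B4->T, B4->T, B4->T, B4->T, B4->T, B4->T, ...; covers B1=T, B1=F, B2=T, B2=F, B3=F, B4=T, B4=F
input #6 (g=3, h=5, x=1): events B1->T, B2->F, B1->T, B2->F, B1->T, B2->F, B1->T, B2->T, B1->F, B3->T, B4->T, B4->T, B4->F; covers B1=T, B1=F, B2=T, B2=F, B3=T, B4=T, B4=F
union over the pool: B1=T, B1=F, B2=T, B2=F, B3=T, B3=F, B4=T, B4=F
uncovered (0 of 8): none
Answer: 0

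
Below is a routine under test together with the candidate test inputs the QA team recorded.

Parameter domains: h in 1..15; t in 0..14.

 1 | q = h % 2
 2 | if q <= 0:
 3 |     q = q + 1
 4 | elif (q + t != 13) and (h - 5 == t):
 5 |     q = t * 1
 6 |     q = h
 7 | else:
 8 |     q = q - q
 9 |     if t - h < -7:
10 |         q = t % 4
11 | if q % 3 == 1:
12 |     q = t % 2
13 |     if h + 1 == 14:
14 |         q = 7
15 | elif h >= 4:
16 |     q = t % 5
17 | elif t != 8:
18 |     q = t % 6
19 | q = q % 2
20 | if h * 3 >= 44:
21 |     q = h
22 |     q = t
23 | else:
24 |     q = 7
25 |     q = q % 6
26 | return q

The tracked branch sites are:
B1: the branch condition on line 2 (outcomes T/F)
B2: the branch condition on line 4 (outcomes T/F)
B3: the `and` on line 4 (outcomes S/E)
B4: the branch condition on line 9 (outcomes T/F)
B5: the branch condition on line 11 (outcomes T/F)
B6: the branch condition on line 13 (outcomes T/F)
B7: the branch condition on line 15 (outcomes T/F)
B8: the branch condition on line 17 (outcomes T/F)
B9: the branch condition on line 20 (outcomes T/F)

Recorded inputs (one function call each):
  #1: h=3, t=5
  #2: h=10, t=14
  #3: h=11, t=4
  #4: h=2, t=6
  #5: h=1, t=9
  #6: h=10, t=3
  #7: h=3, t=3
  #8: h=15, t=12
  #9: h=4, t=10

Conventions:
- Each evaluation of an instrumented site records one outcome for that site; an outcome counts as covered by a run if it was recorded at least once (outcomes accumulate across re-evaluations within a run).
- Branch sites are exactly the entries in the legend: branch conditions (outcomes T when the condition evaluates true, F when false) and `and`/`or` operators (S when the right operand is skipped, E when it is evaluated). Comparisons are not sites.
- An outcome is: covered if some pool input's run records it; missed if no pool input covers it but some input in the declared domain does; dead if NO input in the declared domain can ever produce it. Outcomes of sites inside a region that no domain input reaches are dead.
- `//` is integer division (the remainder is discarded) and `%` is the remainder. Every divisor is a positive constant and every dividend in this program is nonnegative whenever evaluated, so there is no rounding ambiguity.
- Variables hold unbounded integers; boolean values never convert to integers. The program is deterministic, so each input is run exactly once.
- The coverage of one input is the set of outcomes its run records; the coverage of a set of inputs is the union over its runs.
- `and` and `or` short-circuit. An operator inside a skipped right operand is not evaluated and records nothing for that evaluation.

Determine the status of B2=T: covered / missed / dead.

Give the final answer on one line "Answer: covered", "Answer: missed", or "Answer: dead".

no pool input records B2=T
but domain input (h=5, t=0) does record it -> reachable, so missed

Answer: missed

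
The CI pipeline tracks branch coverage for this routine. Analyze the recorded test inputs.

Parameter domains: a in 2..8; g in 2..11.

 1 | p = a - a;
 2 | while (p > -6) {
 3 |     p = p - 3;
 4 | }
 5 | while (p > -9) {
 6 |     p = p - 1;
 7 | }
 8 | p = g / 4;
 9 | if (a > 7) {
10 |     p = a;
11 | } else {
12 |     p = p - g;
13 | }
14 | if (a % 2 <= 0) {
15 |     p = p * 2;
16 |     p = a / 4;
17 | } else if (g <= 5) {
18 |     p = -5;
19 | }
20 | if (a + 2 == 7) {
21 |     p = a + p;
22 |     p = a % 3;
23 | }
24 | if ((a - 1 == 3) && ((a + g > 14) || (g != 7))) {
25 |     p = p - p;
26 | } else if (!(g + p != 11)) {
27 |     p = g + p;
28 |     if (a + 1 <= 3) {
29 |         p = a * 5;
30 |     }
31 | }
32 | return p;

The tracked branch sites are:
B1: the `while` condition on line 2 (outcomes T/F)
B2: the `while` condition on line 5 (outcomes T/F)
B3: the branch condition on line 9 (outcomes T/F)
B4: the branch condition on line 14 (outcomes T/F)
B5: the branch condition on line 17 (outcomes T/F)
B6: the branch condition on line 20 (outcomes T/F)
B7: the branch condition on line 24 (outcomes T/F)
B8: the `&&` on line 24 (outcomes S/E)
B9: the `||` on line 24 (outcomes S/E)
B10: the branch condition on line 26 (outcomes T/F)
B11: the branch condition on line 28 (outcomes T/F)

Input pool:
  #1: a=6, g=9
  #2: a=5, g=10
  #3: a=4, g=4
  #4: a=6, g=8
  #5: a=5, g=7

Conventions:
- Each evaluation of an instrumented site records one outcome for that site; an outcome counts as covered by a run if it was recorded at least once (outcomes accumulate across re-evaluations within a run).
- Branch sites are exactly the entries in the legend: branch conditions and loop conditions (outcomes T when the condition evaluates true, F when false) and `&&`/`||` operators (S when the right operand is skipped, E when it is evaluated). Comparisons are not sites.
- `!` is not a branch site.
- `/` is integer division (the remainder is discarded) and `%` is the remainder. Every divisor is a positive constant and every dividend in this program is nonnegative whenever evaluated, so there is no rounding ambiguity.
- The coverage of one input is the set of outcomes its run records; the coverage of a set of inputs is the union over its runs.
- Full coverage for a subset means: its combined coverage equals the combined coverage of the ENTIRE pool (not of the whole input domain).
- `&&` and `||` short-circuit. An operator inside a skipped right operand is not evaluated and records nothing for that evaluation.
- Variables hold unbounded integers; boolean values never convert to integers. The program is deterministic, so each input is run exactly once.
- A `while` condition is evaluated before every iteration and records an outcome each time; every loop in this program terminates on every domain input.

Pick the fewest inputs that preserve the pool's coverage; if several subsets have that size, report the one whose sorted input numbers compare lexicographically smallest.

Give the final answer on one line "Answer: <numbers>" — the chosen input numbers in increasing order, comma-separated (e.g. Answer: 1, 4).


input #1, a=6, g=9: events B1->T, B1->T, B1->F, B2->T, B2->T, B2->T, B2->F, B3->F, B4->T, B6->F, B8->S, B7->F, B10->F; outcomes B1=T, B1=F, B2=T, B2=F, B3=F, B4=T, B6=F, B7=F, B8=S, B10=F
input #2, a=5, g=10: events B1->T, B1->T, B1->F, B2->T, B2->T, B2->T, B2->F, B3->F, B4->F, B5->F, B6->T, B8->S, B7->F, B10->F; outcomes B1=T, B1=F, B2=T, B2=F, B3=F, B4=F, B5=F, B6=T, B7=F, B8=S, B10=F
input #3, a=4, g=4: events B1->T, B1->T, B1->F, B2->T, B2->T, B2->T, B2->F, B3->F, B4->T, B6->F, B8->E, B9->E, B7->T; outcomes B1=T, B1=F, B2=T, B2=F, B3=F, B4=T, B6=F, B7=T, B8=E, B9=E
input #4, a=6, g=8: events B1->T, B1->T, B1->F, B2->T, B2->T, B2->T, B2->F, B3->F, B4->T, B6->F, B8->S, B7->F, B10->F; outcomes B1=T, B1=F, B2=T, B2=F, B3=F, B4=T, B6=F, B7=F, B8=S, B10=F
input #5, a=5, g=7: events B1->T, B1->T, B1->F, B2->T, B2->T, B2->T, B2->F, B3->F, B4->F, B5->F, B6->T, B8->S, B7->F, B10->F; outcomes B1=T, B1=F, B2=T, B2=F, B3=F, B4=F, B5=F, B6=T, B7=F, B8=S, B10=F
pool-wide coverage (16 outcomes): B1=T, B1=F, B2=T, B2=F, B3=F, B4=T, B4=F, B5=F, B6=T, B6=F, B7=T, B7=F, B8=S, B8=E, B9=E, B10=F
every size-1 subset falls short of the 16 outcomes (best: 11/16)
inputs {2, 3} (size 2) cover everything; no size-2 subset with a lexicographically smaller index list covers all 16
Answer: 2, 3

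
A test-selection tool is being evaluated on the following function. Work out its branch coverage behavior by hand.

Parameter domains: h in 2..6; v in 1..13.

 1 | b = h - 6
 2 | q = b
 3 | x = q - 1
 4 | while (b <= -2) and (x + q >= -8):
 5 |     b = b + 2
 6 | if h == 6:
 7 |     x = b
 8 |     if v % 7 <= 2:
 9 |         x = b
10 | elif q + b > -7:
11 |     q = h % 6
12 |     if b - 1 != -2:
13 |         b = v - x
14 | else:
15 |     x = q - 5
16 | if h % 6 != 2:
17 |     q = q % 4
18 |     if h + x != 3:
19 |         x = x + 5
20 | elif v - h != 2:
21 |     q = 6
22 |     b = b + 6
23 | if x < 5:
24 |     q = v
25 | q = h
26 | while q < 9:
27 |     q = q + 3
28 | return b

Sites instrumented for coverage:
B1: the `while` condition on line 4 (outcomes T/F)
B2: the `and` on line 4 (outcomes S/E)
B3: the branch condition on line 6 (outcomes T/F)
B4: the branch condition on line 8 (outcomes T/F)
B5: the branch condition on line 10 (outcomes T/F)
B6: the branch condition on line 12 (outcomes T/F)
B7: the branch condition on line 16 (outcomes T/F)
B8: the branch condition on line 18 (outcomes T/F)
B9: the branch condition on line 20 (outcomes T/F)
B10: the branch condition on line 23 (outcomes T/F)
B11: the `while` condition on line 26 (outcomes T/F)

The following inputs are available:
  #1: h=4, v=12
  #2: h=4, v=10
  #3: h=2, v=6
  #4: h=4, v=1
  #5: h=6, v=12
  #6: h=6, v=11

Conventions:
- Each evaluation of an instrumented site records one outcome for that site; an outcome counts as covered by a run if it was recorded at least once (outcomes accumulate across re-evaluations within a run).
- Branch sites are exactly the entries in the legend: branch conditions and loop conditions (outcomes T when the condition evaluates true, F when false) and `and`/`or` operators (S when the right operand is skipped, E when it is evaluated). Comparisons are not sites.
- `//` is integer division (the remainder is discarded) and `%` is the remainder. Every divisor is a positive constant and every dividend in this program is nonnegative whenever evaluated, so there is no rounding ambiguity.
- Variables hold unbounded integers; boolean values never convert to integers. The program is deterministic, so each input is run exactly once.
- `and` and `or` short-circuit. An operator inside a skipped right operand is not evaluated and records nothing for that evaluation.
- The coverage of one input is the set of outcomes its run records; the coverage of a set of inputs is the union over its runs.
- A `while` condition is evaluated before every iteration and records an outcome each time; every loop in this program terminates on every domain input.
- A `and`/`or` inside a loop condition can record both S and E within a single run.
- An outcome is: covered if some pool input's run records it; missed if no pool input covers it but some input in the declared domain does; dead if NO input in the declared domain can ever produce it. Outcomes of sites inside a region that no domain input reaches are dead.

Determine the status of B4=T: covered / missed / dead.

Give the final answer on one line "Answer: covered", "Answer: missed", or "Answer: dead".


no pool input records B4=T
but domain input (h=6, v=1) does record it -> reachable, so missed
Answer: missed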